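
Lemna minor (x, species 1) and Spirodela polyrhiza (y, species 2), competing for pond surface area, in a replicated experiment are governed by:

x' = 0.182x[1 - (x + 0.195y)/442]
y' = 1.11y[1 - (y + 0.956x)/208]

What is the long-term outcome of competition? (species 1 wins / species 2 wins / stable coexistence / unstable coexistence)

Compare the nullcline intercepts: K1/α12 = 442/0.195 = 2270 > K2 = 208; K2/α21 = 208/0.956 = 218 < K1 = 442.
Since the inequalities point opposite ways, species 1 can invade but species 2 cannot.

species 1 excludes species 2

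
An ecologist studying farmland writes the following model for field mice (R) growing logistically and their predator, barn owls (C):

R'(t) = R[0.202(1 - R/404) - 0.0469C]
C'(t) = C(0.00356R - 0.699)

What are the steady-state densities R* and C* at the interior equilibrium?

From dC/dt = 0 with C > 0: 0.00356R* = 0.699, so R* = 196.
Substitute into dR/dt = 0: 0.202(1 - 196/404) = 0.0469C*.
The bracket is 0.514, giving C* = 0.104/0.0469 = 2.21.

R* ≈ 196, C* ≈ 2.21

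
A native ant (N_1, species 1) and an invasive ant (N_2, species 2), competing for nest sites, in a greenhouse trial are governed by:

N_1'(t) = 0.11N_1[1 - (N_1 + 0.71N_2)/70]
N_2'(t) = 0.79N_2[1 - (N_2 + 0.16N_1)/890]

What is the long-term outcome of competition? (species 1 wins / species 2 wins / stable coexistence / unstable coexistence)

Compare the nullcline intercepts: K1/α12 = 70/0.71 = 98.6 < K2 = 890; K2/α21 = 890/0.16 = 5560 > K1 = 70.
Since the inequalities point opposite ways, species 2 can invade but species 1 cannot.

species 2 excludes species 1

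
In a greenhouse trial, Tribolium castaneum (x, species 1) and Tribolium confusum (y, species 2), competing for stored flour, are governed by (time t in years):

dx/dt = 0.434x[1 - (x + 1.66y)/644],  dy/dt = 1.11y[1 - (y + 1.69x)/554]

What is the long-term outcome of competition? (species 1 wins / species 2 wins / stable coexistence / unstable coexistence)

unstable coexistence (outcome depends on initial conditions)

Compare the nullcline intercepts: K1/α12 = 644/1.66 = 388 < K2 = 554; K2/α21 = 554/1.69 = 328 < K1 = 644.
Since both are reversed, neither can invade when rare; the interior point is a saddle.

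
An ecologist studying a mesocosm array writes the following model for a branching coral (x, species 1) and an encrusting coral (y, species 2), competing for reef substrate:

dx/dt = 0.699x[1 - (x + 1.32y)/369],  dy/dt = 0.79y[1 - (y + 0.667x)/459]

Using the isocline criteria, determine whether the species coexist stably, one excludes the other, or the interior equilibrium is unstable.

Compare the nullcline intercepts: K1/α12 = 369/1.32 = 280 < K2 = 459; K2/α21 = 459/0.667 = 688 > K1 = 369.
Since the inequalities point opposite ways, species 2 can invade but species 1 cannot.

species 2 excludes species 1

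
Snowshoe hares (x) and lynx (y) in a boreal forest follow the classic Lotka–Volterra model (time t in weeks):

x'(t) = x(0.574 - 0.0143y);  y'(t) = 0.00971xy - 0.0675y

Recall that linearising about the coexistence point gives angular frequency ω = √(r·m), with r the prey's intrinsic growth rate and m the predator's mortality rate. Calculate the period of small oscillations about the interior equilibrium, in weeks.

T ≈ 31.9 weeks

Here r = 0.574 and m = 0.0675, so r·m = 0.0387.
ω = √0.0387 = 0.197 per week, hence T = 2π/ω ≈ 31.9 weeks.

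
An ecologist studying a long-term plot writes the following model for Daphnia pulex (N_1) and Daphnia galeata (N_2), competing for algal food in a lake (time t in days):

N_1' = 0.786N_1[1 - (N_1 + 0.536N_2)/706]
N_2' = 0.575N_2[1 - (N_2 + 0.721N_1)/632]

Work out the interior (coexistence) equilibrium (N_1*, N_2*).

N_1* ≈ 599, N_2* ≈ 200

Setting both brackets to zero gives the nullclines N_1 + 0.536N_2 = 706 and 0.721N_1 + N_2 = 632.
Substituting N_2 = 632 - 0.721N_1 into the first: N_1(1 - 0.536·0.721) = 706 - 0.536·632.
So N_1* = 367/0.614 = 599, and then N_2* = 632 - 0.721·599 = 200.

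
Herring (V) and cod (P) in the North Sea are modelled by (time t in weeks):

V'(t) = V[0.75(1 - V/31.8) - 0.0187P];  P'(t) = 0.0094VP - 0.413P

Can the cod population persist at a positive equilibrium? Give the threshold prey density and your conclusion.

Threshold V = 43.9; K < 43.9, so no, the predator goes extinct.

The predator equation gives dP/dt > 0 only when V > 0.413/0.0094 = 43.9.
Without the predator, V → K = 31.8. Since 31.8 < 43.9, the predator cannot invade.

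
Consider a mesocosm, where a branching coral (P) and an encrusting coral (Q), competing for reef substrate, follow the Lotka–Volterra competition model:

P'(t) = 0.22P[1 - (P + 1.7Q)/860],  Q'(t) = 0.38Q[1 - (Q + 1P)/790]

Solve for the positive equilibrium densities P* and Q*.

P* ≈ 690, Q* ≈ 100

Setting both brackets to zero gives the nullclines P + 1.7Q = 860 and 1P + Q = 790.
Substituting Q = 790 - 1P into the first: P(1 - 1.7·1) = 860 - 1.7·790.
So P* = -483/-0.7 = 690, and then Q* = 790 - 1·690 = 100.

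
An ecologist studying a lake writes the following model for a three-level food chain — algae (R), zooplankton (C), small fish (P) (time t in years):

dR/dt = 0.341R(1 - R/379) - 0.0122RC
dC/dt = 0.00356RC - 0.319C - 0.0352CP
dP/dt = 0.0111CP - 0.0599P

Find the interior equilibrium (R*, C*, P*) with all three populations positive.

From dP/dt = 0: 0.0111C* = 0.0599, so C* = 5.4.
From dR/dt = 0: 0.341(1 - R*/379) = 0.0122·5.4, giving R* = 379·(1 - 0.193) = 306.
From dC/dt = 0: 0.00356·306 - 0.319 = 0.0352P*, so P* = 0.77/0.0352 = 21.9.

R* ≈ 306, C* ≈ 5.4, P* ≈ 21.9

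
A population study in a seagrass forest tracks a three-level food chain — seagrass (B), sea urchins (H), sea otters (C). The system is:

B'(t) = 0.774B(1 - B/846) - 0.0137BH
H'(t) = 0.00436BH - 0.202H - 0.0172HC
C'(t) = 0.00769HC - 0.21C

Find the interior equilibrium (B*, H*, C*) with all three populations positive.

From dC/dt = 0: 0.00769H* = 0.21, so H* = 27.3.
From dB/dt = 0: 0.774(1 - B*/846) = 0.0137·27.3, giving B* = 846·(1 - 0.483) = 437.
From dH/dt = 0: 0.00436·437 - 0.202 = 0.0172C*, so C* = 1.7/0.0172 = 99.

B* ≈ 437, H* ≈ 27.3, C* ≈ 99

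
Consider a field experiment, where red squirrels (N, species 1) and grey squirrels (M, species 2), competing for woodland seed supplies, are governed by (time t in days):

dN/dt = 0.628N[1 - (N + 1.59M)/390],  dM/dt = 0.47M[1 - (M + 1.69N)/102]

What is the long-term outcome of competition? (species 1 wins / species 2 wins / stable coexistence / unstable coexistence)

Compare the nullcline intercepts: K1/α12 = 390/1.59 = 245 > K2 = 102; K2/α21 = 102/1.69 = 60.4 < K1 = 390.
Since the inequalities point opposite ways, species 1 can invade but species 2 cannot.

species 1 excludes species 2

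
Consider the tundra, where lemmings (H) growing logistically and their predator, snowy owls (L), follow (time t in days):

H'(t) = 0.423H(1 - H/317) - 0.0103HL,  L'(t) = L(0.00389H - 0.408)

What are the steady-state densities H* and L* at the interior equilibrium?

H* ≈ 105, L* ≈ 27.5

From dL/dt = 0 with L > 0: 0.00389H* = 0.408, so H* = 105.
Substitute into dH/dt = 0: 0.423(1 - 105/317) = 0.0103L*.
The bracket is 0.669, giving L* = 0.283/0.0103 = 27.5.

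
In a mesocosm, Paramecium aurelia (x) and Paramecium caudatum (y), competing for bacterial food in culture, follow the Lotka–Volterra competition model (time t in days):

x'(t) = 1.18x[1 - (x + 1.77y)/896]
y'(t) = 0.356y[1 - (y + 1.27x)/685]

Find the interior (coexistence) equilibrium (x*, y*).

x* ≈ 254, y* ≈ 363

Setting both brackets to zero gives the nullclines x + 1.77y = 896 and 1.27x + y = 685.
Substituting y = 685 - 1.27x into the first: x(1 - 1.77·1.27) = 896 - 1.77·685.
So x* = -316/-1.25 = 254, and then y* = 685 - 1.27·254 = 363.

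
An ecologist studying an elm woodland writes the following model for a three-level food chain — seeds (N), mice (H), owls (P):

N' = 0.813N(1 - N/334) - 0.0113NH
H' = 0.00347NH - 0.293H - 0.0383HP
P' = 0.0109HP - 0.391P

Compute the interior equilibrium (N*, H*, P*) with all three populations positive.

N* ≈ 167, H* ≈ 35.9, P* ≈ 7.52

From dP/dt = 0: 0.0109H* = 0.391, so H* = 35.9.
From dN/dt = 0: 0.813(1 - N*/334) = 0.0113·35.9, giving N* = 334·(1 - 0.499) = 167.
From dH/dt = 0: 0.00347·167 - 0.293 = 0.0383P*, so P* = 0.288/0.0383 = 7.52.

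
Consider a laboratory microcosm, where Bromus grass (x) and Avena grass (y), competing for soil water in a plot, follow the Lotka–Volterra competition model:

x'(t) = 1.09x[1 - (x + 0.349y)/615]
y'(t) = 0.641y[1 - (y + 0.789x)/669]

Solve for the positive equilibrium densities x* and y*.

Setting both brackets to zero gives the nullclines x + 0.349y = 615 and 0.789x + y = 669.
Substituting y = 669 - 0.789x into the first: x(1 - 0.349·0.789) = 615 - 0.349·669.
So x* = 382/0.725 = 526, and then y* = 669 - 0.789·526 = 254.

x* ≈ 526, y* ≈ 254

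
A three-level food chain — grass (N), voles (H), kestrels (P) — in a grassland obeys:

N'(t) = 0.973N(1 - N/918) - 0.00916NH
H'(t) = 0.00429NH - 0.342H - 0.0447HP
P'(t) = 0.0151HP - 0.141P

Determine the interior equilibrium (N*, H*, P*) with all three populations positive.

From dP/dt = 0: 0.0151H* = 0.141, so H* = 9.34.
From dN/dt = 0: 0.973(1 - N*/918) = 0.00916·9.34, giving N* = 918·(1 - 0.0879) = 837.
From dH/dt = 0: 0.00429·837 - 0.342 = 0.0447P*, so P* = 3.25/0.0447 = 72.7.

N* ≈ 837, H* ≈ 9.34, P* ≈ 72.7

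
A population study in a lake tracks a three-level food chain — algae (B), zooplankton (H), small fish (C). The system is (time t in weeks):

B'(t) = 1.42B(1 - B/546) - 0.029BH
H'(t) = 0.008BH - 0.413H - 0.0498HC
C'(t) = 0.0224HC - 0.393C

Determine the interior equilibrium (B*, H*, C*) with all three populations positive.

From dC/dt = 0: 0.0224H* = 0.393, so H* = 17.5.
From dB/dt = 0: 1.42(1 - B*/546) = 0.029·17.5, giving B* = 546·(1 - 0.358) = 350.
From dH/dt = 0: 0.008·350 - 0.413 = 0.0498C*, so C* = 2.39/0.0498 = 48.

B* ≈ 350, H* ≈ 17.5, C* ≈ 48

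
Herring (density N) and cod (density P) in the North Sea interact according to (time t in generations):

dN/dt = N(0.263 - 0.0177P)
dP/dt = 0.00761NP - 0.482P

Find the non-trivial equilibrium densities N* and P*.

N* ≈ 63.3, P* ≈ 14.9

Set dP/dt = 0 with P > 0: 0.00761N - 0.482 = 0, so N* = 0.482/0.00761 = 63.3.
Set dN/dt = 0 with N > 0: 0.263 - 0.0177P = 0, so P* = 0.263/0.0177 = 14.9.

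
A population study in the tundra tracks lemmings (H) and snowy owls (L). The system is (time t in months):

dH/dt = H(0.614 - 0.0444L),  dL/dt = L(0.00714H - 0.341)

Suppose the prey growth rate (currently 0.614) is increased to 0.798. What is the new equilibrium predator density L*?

At the interior fixed point, setting dH/dt = 0 with H > 0 fixes L* = (prey growth rate)/(HL coefficient) — independent of the other coefficients.
With the change, L* = 0.798/0.0444 = 18; it rises from 13.8.

L* ≈ 18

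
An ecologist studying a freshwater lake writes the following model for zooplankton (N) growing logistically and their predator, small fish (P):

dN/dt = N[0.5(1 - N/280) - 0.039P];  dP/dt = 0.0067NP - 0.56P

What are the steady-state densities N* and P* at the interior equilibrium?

N* ≈ 83.6, P* ≈ 8.99

From dP/dt = 0 with P > 0: 0.0067N* = 0.56, so N* = 83.6.
Substitute into dN/dt = 0: 0.5(1 - 83.6/280) = 0.039P*.
The bracket is 0.701, giving P* = 0.351/0.039 = 8.99.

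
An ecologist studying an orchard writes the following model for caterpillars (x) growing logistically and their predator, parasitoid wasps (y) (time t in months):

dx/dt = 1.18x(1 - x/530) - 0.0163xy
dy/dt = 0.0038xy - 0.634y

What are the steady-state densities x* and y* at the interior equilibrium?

x* ≈ 167, y* ≈ 49.6

From dy/dt = 0 with y > 0: 0.0038x* = 0.634, so x* = 167.
Substitute into dx/dt = 0: 1.18(1 - 167/530) = 0.0163y*.
The bracket is 0.685, giving y* = 0.809/0.0163 = 49.6.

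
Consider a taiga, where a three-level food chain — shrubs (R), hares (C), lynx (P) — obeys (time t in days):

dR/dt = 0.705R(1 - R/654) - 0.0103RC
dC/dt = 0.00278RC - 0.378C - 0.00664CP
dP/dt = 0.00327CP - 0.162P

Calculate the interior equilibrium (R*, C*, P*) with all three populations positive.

From dP/dt = 0: 0.00327C* = 0.162, so C* = 49.5.
From dR/dt = 0: 0.705(1 - R*/654) = 0.0103·49.5, giving R* = 654·(1 - 0.724) = 181.
From dC/dt = 0: 0.00278·181 - 0.378 = 0.00664P*, so P* = 0.124/0.00664 = 18.7.

R* ≈ 181, C* ≈ 49.5, P* ≈ 18.7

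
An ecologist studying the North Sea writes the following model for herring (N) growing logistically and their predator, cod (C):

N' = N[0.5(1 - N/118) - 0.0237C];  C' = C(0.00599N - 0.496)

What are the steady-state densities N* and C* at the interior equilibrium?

From dC/dt = 0 with C > 0: 0.00599N* = 0.496, so N* = 82.8.
Substitute into dN/dt = 0: 0.5(1 - 82.8/118) = 0.0237C*.
The bracket is 0.298, giving C* = 0.149/0.0237 = 6.29.

N* ≈ 82.8, C* ≈ 6.29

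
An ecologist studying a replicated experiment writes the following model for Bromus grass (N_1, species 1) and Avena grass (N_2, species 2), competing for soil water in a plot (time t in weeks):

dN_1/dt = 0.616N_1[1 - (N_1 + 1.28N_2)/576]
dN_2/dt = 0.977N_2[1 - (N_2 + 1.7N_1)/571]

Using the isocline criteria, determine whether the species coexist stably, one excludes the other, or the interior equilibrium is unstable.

Compare the nullcline intercepts: K1/α12 = 576/1.28 = 450 < K2 = 571; K2/α21 = 571/1.7 = 336 < K1 = 576.
Since both are reversed, neither can invade when rare; the interior point is a saddle.

unstable coexistence (outcome depends on initial conditions)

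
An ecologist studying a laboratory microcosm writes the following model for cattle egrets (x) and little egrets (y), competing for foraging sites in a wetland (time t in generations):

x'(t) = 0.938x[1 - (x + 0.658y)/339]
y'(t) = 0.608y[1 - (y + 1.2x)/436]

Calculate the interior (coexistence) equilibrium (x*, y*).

x* ≈ 248, y* ≈ 139

Setting both brackets to zero gives the nullclines x + 0.658y = 339 and 1.2x + y = 436.
Substituting y = 436 - 1.2x into the first: x(1 - 0.658·1.2) = 339 - 0.658·436.
So x* = 52.1/0.21 = 248, and then y* = 436 - 1.2·248 = 139.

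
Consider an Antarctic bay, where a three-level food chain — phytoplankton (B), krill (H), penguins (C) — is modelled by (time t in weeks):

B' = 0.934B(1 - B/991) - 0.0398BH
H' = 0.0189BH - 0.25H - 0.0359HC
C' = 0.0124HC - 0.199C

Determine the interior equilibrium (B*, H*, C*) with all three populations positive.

B* ≈ 313, H* ≈ 16, C* ≈ 158

From dC/dt = 0: 0.0124H* = 0.199, so H* = 16.
From dB/dt = 0: 0.934(1 - B*/991) = 0.0398·16, giving B* = 991·(1 - 0.684) = 313.
From dH/dt = 0: 0.0189·313 - 0.25 = 0.0359C*, so C* = 5.67/0.0359 = 158.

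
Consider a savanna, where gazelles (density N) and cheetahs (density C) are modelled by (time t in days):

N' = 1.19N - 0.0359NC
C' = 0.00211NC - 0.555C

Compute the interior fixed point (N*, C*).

N* ≈ 263, C* ≈ 33.1

Set dC/dt = 0 with C > 0: 0.00211N - 0.555 = 0, so N* = 0.555/0.00211 = 263.
Set dN/dt = 0 with N > 0: 1.19 - 0.0359C = 0, so C* = 1.19/0.0359 = 33.1.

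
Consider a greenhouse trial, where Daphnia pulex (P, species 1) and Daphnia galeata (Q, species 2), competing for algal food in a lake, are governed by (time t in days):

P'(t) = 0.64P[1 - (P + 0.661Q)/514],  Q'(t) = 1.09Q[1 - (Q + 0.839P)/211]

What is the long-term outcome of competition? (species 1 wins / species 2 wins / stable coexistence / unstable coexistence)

Compare the nullcline intercepts: K1/α12 = 514/0.661 = 778 > K2 = 211; K2/α21 = 211/0.839 = 251 < K1 = 514.
Since the inequalities point opposite ways, species 1 can invade but species 2 cannot.

species 1 excludes species 2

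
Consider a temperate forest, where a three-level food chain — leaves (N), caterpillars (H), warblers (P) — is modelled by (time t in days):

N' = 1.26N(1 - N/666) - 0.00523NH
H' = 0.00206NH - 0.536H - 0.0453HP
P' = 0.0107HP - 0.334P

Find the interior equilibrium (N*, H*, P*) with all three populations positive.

N* ≈ 580, H* ≈ 31.2, P* ≈ 14.5

From dP/dt = 0: 0.0107H* = 0.334, so H* = 31.2.
From dN/dt = 0: 1.26(1 - N*/666) = 0.00523·31.2, giving N* = 666·(1 - 0.13) = 580.
From dH/dt = 0: 0.00206·580 - 0.536 = 0.0453P*, so P* = 0.658/0.0453 = 14.5.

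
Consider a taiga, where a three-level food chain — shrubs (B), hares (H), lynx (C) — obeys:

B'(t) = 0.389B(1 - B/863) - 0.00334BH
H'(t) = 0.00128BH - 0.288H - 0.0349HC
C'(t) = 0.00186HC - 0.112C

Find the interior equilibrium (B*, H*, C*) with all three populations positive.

From dC/dt = 0: 0.00186H* = 0.112, so H* = 60.2.
From dB/dt = 0: 0.389(1 - B*/863) = 0.00334·60.2, giving B* = 863·(1 - 0.517) = 417.
From dH/dt = 0: 0.00128·417 - 0.288 = 0.0349C*, so C* = 0.246/0.0349 = 7.04.

B* ≈ 417, H* ≈ 60.2, C* ≈ 7.04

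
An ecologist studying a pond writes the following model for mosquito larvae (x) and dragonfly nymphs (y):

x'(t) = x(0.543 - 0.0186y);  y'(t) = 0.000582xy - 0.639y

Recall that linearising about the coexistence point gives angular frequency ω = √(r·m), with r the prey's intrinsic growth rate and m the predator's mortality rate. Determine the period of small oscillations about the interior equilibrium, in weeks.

Here r = 0.543 and m = 0.639, so r·m = 0.347.
ω = √0.347 = 0.589 per week, hence T = 2π/ω ≈ 10.7 weeks.

T ≈ 10.7 weeks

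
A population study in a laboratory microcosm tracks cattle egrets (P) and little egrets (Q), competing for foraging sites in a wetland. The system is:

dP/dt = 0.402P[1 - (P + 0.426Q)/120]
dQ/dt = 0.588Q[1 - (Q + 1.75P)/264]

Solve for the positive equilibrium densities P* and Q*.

P* ≈ 29.6, Q* ≈ 212

Setting both brackets to zero gives the nullclines P + 0.426Q = 120 and 1.75P + Q = 264.
Substituting Q = 264 - 1.75P into the first: P(1 - 0.426·1.75) = 120 - 0.426·264.
So P* = 7.54/0.255 = 29.6, and then Q* = 264 - 1.75·29.6 = 212.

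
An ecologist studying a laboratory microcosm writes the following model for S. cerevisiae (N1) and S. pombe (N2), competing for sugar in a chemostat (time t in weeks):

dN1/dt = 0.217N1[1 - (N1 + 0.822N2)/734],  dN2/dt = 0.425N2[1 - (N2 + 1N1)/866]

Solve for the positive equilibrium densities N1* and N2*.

Setting both brackets to zero gives the nullclines N1 + 0.822N2 = 734 and 1N1 + N2 = 866.
Substituting N2 = 866 - 1N1 into the first: N1(1 - 0.822·1) = 734 - 0.822·866.
So N1* = 22.1/0.178 = 124, and then N2* = 866 - 1·124 = 742.

N1* ≈ 124, N2* ≈ 742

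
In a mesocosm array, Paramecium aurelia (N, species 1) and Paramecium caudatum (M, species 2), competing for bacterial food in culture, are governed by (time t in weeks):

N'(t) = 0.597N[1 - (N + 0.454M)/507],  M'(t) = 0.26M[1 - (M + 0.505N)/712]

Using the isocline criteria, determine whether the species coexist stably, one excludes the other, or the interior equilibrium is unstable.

stable coexistence

Compare the nullcline intercepts: K1/α12 = 507/0.454 = 1120 > K2 = 712; K2/α21 = 712/0.505 = 1410 > K1 = 507.
Since both inequalities hold, each species can invade when rare, so the interior equilibrium is stable.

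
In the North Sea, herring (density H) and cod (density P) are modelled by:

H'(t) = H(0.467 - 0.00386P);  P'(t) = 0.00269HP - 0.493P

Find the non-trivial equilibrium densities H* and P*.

H* ≈ 183, P* ≈ 121

Set dP/dt = 0 with P > 0: 0.00269H - 0.493 = 0, so H* = 0.493/0.00269 = 183.
Set dH/dt = 0 with H > 0: 0.467 - 0.00386P = 0, so P* = 0.467/0.00386 = 121.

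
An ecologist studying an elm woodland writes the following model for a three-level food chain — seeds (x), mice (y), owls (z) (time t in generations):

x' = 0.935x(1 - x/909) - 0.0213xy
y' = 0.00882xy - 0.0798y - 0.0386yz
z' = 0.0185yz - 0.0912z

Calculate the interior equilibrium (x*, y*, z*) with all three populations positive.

From dz/dt = 0: 0.0185y* = 0.0912, so y* = 4.93.
From dx/dt = 0: 0.935(1 - x*/909) = 0.0213·4.93, giving x* = 909·(1 - 0.112) = 807.
From dy/dt = 0: 0.00882·807 - 0.0798 = 0.0386z*, so z* = 7.04/0.0386 = 182.

x* ≈ 807, y* ≈ 4.93, z* ≈ 182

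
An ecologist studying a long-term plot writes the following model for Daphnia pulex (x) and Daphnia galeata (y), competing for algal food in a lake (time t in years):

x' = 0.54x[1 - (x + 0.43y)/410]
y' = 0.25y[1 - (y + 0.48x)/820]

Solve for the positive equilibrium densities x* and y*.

Setting both brackets to zero gives the nullclines x + 0.43y = 410 and 0.48x + y = 820.
Substituting y = 820 - 0.48x into the first: x(1 - 0.43·0.48) = 410 - 0.43·820.
So x* = 57.4/0.794 = 72.3, and then y* = 820 - 0.48·72.3 = 785.

x* ≈ 72.3, y* ≈ 785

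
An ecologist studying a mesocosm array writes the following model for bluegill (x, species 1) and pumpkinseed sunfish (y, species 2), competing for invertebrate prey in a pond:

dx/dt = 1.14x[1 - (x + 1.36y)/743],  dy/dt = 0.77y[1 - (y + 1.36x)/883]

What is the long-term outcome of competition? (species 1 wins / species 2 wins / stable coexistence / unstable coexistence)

Compare the nullcline intercepts: K1/α12 = 743/1.36 = 546 < K2 = 883; K2/α21 = 883/1.36 = 649 < K1 = 743.
Since both are reversed, neither can invade when rare; the interior point is a saddle.

unstable coexistence (outcome depends on initial conditions)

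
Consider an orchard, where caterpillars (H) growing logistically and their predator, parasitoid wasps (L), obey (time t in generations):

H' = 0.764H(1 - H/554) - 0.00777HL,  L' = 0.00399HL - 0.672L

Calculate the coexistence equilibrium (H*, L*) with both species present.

From dL/dt = 0 with L > 0: 0.00399H* = 0.672, so H* = 168.
Substitute into dH/dt = 0: 0.764(1 - 168/554) = 0.00777L*.
The bracket is 0.696, giving L* = 0.532/0.00777 = 68.4.

H* ≈ 168, L* ≈ 68.4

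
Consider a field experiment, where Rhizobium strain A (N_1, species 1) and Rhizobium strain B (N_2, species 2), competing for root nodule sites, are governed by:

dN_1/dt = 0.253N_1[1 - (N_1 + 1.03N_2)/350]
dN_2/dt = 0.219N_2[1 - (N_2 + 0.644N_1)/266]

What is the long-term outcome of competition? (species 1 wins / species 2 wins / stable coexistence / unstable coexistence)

Compare the nullcline intercepts: K1/α12 = 350/1.03 = 340 > K2 = 266; K2/α21 = 266/0.644 = 413 > K1 = 350.
Since both inequalities hold, each species can invade when rare, so the interior equilibrium is stable.

stable coexistence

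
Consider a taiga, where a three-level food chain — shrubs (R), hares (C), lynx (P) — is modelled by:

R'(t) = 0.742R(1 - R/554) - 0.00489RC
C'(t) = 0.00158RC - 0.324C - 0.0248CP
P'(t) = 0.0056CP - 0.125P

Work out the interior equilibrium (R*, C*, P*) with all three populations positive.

R* ≈ 473, C* ≈ 22.3, P* ≈ 17

From dP/dt = 0: 0.0056C* = 0.125, so C* = 22.3.
From dR/dt = 0: 0.742(1 - R*/554) = 0.00489·22.3, giving R* = 554·(1 - 0.147) = 473.
From dC/dt = 0: 0.00158·473 - 0.324 = 0.0248P*, so P* = 0.423/0.0248 = 17.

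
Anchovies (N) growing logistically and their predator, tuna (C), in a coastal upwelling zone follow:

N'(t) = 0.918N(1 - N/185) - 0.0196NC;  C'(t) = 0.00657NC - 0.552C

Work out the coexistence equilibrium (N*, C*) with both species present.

From dC/dt = 0 with C > 0: 0.00657N* = 0.552, so N* = 84.
Substitute into dN/dt = 0: 0.918(1 - 84/185) = 0.0196C*.
The bracket is 0.546, giving C* = 0.501/0.0196 = 25.6.

N* ≈ 84, C* ≈ 25.6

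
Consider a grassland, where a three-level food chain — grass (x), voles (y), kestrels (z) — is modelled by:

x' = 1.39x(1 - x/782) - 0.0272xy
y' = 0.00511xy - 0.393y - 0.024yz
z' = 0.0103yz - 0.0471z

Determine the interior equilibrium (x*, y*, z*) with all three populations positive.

From dz/dt = 0: 0.0103y* = 0.0471, so y* = 4.57.
From dx/dt = 0: 1.39(1 - x*/782) = 0.0272·4.57, giving x* = 782·(1 - 0.0895) = 712.
From dy/dt = 0: 0.00511·712 - 0.393 = 0.024z*, so z* = 3.25/0.024 = 135.

x* ≈ 712, y* ≈ 4.57, z* ≈ 135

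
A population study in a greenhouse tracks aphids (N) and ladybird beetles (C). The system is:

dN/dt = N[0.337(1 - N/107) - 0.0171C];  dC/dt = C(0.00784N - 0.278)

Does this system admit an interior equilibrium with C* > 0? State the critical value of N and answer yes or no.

The predator equation gives dC/dt > 0 only when N > 0.278/0.00784 = 35.5.
Without the predator, N → K = 107. Since 107 > 35.5, the predator can invade and persist.

Threshold N = 35.5; K > 35.5, so yes, the predator persists.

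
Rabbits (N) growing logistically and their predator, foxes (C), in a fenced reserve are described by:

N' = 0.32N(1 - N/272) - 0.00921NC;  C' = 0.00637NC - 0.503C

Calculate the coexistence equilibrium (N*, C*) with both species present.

From dC/dt = 0 with C > 0: 0.00637N* = 0.503, so N* = 79.
Substitute into dN/dt = 0: 0.32(1 - 79/272) = 0.00921C*.
The bracket is 0.71, giving C* = 0.227/0.00921 = 24.7.

N* ≈ 79, C* ≈ 24.7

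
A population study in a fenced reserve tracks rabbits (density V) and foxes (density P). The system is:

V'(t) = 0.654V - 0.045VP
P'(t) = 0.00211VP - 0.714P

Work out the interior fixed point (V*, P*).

Set dP/dt = 0 with P > 0: 0.00211V - 0.714 = 0, so V* = 0.714/0.00211 = 338.
Set dV/dt = 0 with V > 0: 0.654 - 0.045P = 0, so P* = 0.654/0.045 = 14.5.

V* ≈ 338, P* ≈ 14.5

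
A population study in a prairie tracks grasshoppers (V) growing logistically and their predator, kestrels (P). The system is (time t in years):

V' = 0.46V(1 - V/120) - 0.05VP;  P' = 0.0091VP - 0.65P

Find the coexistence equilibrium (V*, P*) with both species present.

V* ≈ 71.4, P* ≈ 3.72

From dP/dt = 0 with P > 0: 0.0091V* = 0.65, so V* = 71.4.
Substitute into dV/dt = 0: 0.46(1 - 71.4/120) = 0.05P*.
The bracket is 0.405, giving P* = 0.186/0.05 = 3.72.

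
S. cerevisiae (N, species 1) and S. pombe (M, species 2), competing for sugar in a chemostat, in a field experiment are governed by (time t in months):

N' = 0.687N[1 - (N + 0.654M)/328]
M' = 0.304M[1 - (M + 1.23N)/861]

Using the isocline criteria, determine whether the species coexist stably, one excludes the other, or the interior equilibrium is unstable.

species 2 excludes species 1

Compare the nullcline intercepts: K1/α12 = 328/0.654 = 502 < K2 = 861; K2/α21 = 861/1.23 = 700 > K1 = 328.
Since the inequalities point opposite ways, species 2 can invade but species 1 cannot.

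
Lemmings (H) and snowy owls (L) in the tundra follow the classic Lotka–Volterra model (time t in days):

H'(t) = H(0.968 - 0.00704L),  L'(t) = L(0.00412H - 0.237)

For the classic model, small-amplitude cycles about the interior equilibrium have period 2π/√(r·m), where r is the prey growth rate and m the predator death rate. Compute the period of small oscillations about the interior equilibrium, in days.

Here r = 0.968 and m = 0.237, so r·m = 0.229.
ω = √0.229 = 0.479 per day, hence T = 2π/ω ≈ 13.1 days.

T ≈ 13.1 days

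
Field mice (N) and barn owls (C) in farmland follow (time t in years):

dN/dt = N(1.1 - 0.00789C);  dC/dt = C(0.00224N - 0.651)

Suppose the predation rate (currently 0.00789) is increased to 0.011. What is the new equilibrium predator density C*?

C* ≈ 100

At the interior fixed point, setting dN/dt = 0 with N > 0 fixes C* = (prey growth rate)/(NC coefficient) — independent of the other coefficients.
With the change, C* = 1.1/0.011 = 100; it falls from 139.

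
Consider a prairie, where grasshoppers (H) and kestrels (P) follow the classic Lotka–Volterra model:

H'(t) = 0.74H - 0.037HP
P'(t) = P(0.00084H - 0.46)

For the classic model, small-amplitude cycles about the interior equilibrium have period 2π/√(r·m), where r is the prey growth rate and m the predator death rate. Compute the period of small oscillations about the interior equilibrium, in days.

T ≈ 10.8 days

Here r = 0.74 and m = 0.46, so r·m = 0.34.
ω = √0.34 = 0.583 per day, hence T = 2π/ω ≈ 10.8 days.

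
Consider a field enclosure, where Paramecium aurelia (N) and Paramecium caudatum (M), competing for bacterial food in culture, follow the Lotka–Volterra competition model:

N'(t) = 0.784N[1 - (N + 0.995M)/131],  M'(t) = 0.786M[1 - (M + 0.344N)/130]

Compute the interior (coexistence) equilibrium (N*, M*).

N* ≈ 2.51, M* ≈ 129

Setting both brackets to zero gives the nullclines N + 0.995M = 131 and 0.344N + M = 130.
Substituting M = 130 - 0.344N into the first: N(1 - 0.995·0.344) = 131 - 0.995·130.
So N* = 1.65/0.658 = 2.51, and then M* = 130 - 0.344·2.51 = 129.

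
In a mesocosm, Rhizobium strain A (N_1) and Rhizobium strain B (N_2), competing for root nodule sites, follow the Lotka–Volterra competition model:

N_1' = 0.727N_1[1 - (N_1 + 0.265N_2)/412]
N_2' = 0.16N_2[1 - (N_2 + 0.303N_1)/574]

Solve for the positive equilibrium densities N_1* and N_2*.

Setting both brackets to zero gives the nullclines N_1 + 0.265N_2 = 412 and 0.303N_1 + N_2 = 574.
Substituting N_2 = 574 - 0.303N_1 into the first: N_1(1 - 0.265·0.303) = 412 - 0.265·574.
So N_1* = 260/0.92 = 283, and then N_2* = 574 - 0.303·283 = 488.

N_1* ≈ 283, N_2* ≈ 488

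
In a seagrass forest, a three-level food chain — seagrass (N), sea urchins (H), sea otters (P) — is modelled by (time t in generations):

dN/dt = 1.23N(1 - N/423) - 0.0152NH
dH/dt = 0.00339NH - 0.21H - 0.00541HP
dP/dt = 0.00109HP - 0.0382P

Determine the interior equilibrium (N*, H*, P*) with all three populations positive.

N* ≈ 240, H* ≈ 35, P* ≈ 111

From dP/dt = 0: 0.00109H* = 0.0382, so H* = 35.
From dN/dt = 0: 1.23(1 - N*/423) = 0.0152·35, giving N* = 423·(1 - 0.433) = 240.
From dH/dt = 0: 0.00339·240 - 0.21 = 0.00541P*, so P* = 0.603/0.00541 = 111.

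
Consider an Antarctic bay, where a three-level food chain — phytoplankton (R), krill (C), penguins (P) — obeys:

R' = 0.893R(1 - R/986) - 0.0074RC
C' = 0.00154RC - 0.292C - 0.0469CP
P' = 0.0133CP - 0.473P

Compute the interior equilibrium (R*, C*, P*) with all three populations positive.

R* ≈ 695, C* ≈ 35.6, P* ≈ 16.6

From dP/dt = 0: 0.0133C* = 0.473, so C* = 35.6.
From dR/dt = 0: 0.893(1 - R*/986) = 0.0074·35.6, giving R* = 986·(1 - 0.295) = 695.
From dC/dt = 0: 0.00154·695 - 0.292 = 0.0469P*, so P* = 0.779/0.0469 = 16.6.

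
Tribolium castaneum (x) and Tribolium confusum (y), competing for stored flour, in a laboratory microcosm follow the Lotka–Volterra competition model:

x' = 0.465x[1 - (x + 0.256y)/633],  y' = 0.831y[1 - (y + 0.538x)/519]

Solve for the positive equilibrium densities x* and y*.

Setting both brackets to zero gives the nullclines x + 0.256y = 633 and 0.538x + y = 519.
Substituting y = 519 - 0.538x into the first: x(1 - 0.256·0.538) = 633 - 0.256·519.
So x* = 500/0.862 = 580, and then y* = 519 - 0.538·580 = 207.

x* ≈ 580, y* ≈ 207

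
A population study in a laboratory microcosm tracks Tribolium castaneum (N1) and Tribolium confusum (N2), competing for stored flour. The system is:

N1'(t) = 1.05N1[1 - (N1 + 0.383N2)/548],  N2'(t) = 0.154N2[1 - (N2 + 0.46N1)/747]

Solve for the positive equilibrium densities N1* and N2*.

N1* ≈ 318, N2* ≈ 601

Setting both brackets to zero gives the nullclines N1 + 0.383N2 = 548 and 0.46N1 + N2 = 747.
Substituting N2 = 747 - 0.46N1 into the first: N1(1 - 0.383·0.46) = 548 - 0.383·747.
So N1* = 262/0.824 = 318, and then N2* = 747 - 0.46·318 = 601.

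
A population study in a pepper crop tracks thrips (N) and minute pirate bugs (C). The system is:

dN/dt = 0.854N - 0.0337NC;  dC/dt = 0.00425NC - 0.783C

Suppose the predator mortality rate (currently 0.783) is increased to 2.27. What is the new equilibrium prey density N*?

At the interior fixed point, setting dC/dt = 0 with C > 0 fixes N* = (predator death rate)/(NC coefficient) — independent of the other coefficients.
With the change, N* = 2.27/0.00425 = 534; it rises from 184.

N* ≈ 534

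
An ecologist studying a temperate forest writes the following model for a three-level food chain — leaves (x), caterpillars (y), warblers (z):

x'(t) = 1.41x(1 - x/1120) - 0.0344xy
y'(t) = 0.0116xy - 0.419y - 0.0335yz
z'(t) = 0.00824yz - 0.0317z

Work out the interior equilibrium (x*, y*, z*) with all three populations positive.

From dz/dt = 0: 0.00824y* = 0.0317, so y* = 3.85.
From dx/dt = 0: 1.41(1 - x*/1120) = 0.0344·3.85, giving x* = 1120·(1 - 0.0939) = 1010.
From dy/dt = 0: 0.0116·1010 - 0.419 = 0.0335z*, so z* = 11.4/0.0335 = 339.

x* ≈ 1010, y* ≈ 3.85, z* ≈ 339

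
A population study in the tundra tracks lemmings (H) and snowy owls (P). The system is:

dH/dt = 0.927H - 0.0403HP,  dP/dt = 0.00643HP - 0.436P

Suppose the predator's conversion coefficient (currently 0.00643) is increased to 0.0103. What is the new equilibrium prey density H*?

At the interior fixed point, setting dP/dt = 0 with P > 0 fixes H* = (predator death rate)/(HP coefficient) — independent of the other coefficients.
With the change, H* = 0.436/0.0103 = 42.3; it falls from 67.8.

H* ≈ 42.3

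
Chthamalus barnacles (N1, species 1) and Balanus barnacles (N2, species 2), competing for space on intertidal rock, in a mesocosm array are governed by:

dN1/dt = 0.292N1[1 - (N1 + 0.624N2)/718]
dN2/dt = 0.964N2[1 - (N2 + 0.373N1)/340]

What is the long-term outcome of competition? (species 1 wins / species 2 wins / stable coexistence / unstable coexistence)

stable coexistence

Compare the nullcline intercepts: K1/α12 = 718/0.624 = 1150 > K2 = 340; K2/α21 = 340/0.373 = 912 > K1 = 718.
Since both inequalities hold, each species can invade when rare, so the interior equilibrium is stable.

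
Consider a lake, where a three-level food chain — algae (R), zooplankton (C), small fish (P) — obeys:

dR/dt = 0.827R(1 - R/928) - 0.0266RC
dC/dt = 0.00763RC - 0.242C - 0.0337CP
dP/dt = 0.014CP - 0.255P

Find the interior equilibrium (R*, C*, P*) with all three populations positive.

From dP/dt = 0: 0.014C* = 0.255, so C* = 18.2.
From dR/dt = 0: 0.827(1 - R*/928) = 0.0266·18.2, giving R* = 928·(1 - 0.586) = 384.
From dC/dt = 0: 0.00763·384 - 0.242 = 0.0337P*, so P* = 2.69/0.0337 = 79.8.

R* ≈ 384, C* ≈ 18.2, P* ≈ 79.8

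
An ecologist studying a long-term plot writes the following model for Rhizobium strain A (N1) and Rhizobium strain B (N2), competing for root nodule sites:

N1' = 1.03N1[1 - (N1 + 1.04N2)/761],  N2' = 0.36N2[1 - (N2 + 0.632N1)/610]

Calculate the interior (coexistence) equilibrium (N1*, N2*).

Setting both brackets to zero gives the nullclines N1 + 1.04N2 = 761 and 0.632N1 + N2 = 610.
Substituting N2 = 610 - 0.632N1 into the first: N1(1 - 1.04·0.632) = 761 - 1.04·610.
So N1* = 127/0.343 = 369, and then N2* = 610 - 0.632·369 = 377.

N1* ≈ 369, N2* ≈ 377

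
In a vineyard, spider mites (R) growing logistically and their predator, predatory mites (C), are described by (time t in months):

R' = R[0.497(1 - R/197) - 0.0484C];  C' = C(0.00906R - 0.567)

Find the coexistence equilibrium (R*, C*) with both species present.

R* ≈ 62.6, C* ≈ 7.01

From dC/dt = 0 with C > 0: 0.00906R* = 0.567, so R* = 62.6.
Substitute into dR/dt = 0: 0.497(1 - 62.6/197) = 0.0484C*.
The bracket is 0.682, giving C* = 0.339/0.0484 = 7.01.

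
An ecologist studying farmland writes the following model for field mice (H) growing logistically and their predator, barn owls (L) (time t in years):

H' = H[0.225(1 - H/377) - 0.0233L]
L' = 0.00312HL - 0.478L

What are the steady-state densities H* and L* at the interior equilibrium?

H* ≈ 153, L* ≈ 5.73

From dL/dt = 0 with L > 0: 0.00312H* = 0.478, so H* = 153.
Substitute into dH/dt = 0: 0.225(1 - 153/377) = 0.0233L*.
The bracket is 0.594, giving L* = 0.134/0.0233 = 5.73.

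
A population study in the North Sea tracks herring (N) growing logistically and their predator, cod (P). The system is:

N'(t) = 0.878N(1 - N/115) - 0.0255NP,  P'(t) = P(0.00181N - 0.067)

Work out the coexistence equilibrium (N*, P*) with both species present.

From dP/dt = 0 with P > 0: 0.00181N* = 0.067, so N* = 37.
Substitute into dN/dt = 0: 0.878(1 - 37/115) = 0.0255P*.
The bracket is 0.678, giving P* = 0.595/0.0255 = 23.3.

N* ≈ 37, P* ≈ 23.3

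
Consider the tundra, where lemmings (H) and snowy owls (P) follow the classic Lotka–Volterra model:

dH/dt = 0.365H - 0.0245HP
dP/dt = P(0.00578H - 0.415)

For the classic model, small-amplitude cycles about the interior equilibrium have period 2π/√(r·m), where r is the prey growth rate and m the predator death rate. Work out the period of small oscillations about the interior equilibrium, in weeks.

T ≈ 16.1 weeks

Here r = 0.365 and m = 0.415, so r·m = 0.151.
ω = √0.151 = 0.389 per week, hence T = 2π/ω ≈ 16.1 weeks.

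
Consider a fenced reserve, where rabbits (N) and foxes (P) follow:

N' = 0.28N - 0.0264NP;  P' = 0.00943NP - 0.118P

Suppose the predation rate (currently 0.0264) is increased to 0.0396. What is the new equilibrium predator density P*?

At the interior fixed point, setting dN/dt = 0 with N > 0 fixes P* = (prey growth rate)/(NP coefficient) — independent of the other coefficients.
With the change, P* = 0.28/0.0396 = 7.07; it falls from 10.6.

P* ≈ 7.07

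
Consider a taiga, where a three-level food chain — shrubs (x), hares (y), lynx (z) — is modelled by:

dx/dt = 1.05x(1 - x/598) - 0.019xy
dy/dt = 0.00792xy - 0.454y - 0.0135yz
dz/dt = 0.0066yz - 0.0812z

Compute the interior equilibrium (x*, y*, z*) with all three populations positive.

From dz/dt = 0: 0.0066y* = 0.0812, so y* = 12.3.
From dx/dt = 0: 1.05(1 - x*/598) = 0.019·12.3, giving x* = 598·(1 - 0.223) = 465.
From dy/dt = 0: 0.00792·465 - 0.454 = 0.0135z*, so z* = 3.23/0.0135 = 239.

x* ≈ 465, y* ≈ 12.3, z* ≈ 239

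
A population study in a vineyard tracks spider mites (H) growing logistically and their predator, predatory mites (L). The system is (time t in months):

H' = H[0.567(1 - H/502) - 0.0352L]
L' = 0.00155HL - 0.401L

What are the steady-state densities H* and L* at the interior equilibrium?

From dL/dt = 0 with L > 0: 0.00155H* = 0.401, so H* = 259.
Substitute into dH/dt = 0: 0.567(1 - 259/502) = 0.0352L*.
The bracket is 0.485, giving L* = 0.275/0.0352 = 7.81.

H* ≈ 259, L* ≈ 7.81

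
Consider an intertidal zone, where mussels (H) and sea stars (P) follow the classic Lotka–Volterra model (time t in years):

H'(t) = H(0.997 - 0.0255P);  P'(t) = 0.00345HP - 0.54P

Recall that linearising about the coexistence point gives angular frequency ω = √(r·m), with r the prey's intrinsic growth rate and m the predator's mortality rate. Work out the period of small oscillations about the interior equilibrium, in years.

T ≈ 8.56 years

Here r = 0.997 and m = 0.54, so r·m = 0.538.
ω = √0.538 = 0.734 per year, hence T = 2π/ω ≈ 8.56 years.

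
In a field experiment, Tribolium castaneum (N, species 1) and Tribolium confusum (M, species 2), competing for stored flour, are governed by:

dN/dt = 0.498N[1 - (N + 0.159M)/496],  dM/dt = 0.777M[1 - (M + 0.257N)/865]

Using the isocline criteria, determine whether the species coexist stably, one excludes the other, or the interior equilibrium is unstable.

Compare the nullcline intercepts: K1/α12 = 496/0.159 = 3120 > K2 = 865; K2/α21 = 865/0.257 = 3370 > K1 = 496.
Since both inequalities hold, each species can invade when rare, so the interior equilibrium is stable.

stable coexistence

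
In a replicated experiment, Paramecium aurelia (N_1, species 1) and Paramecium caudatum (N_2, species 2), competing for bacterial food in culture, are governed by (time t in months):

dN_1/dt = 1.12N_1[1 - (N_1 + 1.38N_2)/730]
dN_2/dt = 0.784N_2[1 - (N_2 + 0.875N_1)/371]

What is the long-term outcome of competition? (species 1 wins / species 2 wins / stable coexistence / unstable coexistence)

species 1 excludes species 2

Compare the nullcline intercepts: K1/α12 = 730/1.38 = 529 > K2 = 371; K2/α21 = 371/0.875 = 424 < K1 = 730.
Since the inequalities point opposite ways, species 1 can invade but species 2 cannot.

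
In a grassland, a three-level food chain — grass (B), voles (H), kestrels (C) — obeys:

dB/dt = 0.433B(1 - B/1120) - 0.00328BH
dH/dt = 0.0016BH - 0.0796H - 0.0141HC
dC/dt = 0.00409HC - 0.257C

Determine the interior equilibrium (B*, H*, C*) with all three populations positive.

From dC/dt = 0: 0.00409H* = 0.257, so H* = 62.8.
From dB/dt = 0: 0.433(1 - B*/1120) = 0.00328·62.8, giving B* = 1120·(1 - 0.476) = 587.
From dH/dt = 0: 0.0016·587 - 0.0796 = 0.0141C*, so C* = 0.859/0.0141 = 61.

B* ≈ 587, H* ≈ 62.8, C* ≈ 61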